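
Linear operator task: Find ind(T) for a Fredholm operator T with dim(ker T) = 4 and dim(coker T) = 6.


The Fredholm index is defined as ind(T) = dim(ker T) - dim(coker T)
= 4 - 6
= -2

-2


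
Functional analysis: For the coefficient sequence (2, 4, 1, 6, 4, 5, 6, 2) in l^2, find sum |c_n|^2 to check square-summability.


sum |c_n|^2 = 2^2 + 4^2 + 1^2 + 6^2 + 4^2 + 5^2 + 6^2 + 2^2
= 4 + 16 + 1 + 36 + 16 + 25 + 36 + 4
= 138

138


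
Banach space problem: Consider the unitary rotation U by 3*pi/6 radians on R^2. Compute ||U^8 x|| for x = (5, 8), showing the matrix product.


U is a rotation by theta = 3*pi/6
U^8 = rotation by 8*theta = 24*pi/6 = 0*pi/6 (mod 2*pi)
cos(0*pi/6) = 1.0000, sin(0*pi/6) = 0.0000
U^8 x = (1.0000 * 5 - 0.0000 * 8, 0.0000 * 5 + 1.0000 * 8)
= (5.0000, 8.0000)
||U^8 x|| = sqrt(5.0000^2 + 8.0000^2) = sqrt(89.0000) = 9.4340

9.4340


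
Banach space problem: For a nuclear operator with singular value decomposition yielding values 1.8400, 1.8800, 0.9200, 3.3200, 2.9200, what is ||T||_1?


The nuclear norm is the sum of all singular values.
||T||_1 = 1.8400 + 1.8800 + 0.9200 + 3.3200 + 2.9200
= 10.8800

10.8800


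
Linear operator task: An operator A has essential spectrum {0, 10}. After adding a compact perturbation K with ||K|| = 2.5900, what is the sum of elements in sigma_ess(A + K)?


By Weyl's theorem, the essential spectrum is invariant under compact perturbations.
sigma_ess(A + K) = sigma_ess(A) = {0, 10}
Sum = 0 + 10 = 10

10


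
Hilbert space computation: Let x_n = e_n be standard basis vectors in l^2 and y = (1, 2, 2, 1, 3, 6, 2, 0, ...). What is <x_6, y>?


x_6 = e_6 is the standard basis vector with 1 in position 6.
<x_6, y> = y_6 = 6
As n -> infinity, <x_n, y> -> 0, confirming weak convergence of (x_n) to 0.

6


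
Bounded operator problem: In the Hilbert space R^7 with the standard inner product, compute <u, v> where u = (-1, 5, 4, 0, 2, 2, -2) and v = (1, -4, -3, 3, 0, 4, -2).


Computing the standard inner product <u, v> = sum u_i * v_i
= -1*1 + 5*-4 + 4*-3 + 0*3 + 2*0 + 2*4 + -2*-2
= -1 + -20 + -12 + 0 + 0 + 8 + 4
= -21

-21


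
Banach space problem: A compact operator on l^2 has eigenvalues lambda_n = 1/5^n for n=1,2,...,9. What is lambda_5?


The eigenvalue formula gives lambda_5 = 1/5^5
= 1/3125
= 3.2000e-04

3.2000e-04


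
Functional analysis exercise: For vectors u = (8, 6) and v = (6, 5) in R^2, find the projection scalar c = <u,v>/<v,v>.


Computing <u,v> = 8*6 + 6*5 = 78
Computing <v,v> = 6^2 + 5^2 = 61
Projection coefficient = 78/61 = 1.2787

1.2787


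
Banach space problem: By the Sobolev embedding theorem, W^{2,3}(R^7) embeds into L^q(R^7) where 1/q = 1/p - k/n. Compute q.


Using the Sobolev embedding formula: 1/q = 1/p - k/n
1/q = 1/3 - 2/7 = 1/21
q = 1/(1/21) = 21

21.0000


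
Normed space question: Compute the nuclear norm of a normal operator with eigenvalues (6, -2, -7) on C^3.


For a normal operator, singular values equal |eigenvalues|.
Trace norm = sum |lambda_i| = 6 + 2 + 7
= 15

15


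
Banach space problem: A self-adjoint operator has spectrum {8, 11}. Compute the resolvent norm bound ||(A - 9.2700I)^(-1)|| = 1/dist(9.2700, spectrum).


dist(9.2700, {8, 11}) = min(|9.2700 - 8|, |9.2700 - 11|)
= min(1.2700, 1.7300) = 1.2700
Resolvent bound = 1/1.2700 = 0.7874

0.7874


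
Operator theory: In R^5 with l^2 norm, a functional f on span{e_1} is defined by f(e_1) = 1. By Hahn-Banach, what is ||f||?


The norm of f is given by ||f|| = sup_{||x||=1} |f(x)|.
On span{e_1}, ||e_1|| = 1, so ||f|| = |f(e_1)| / ||e_1||
= |1| / 1 = 1.0000

1.0000


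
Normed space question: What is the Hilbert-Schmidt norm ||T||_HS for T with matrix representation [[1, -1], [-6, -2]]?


The Hilbert-Schmidt norm is sqrt(sum of squares of all entries).
Sum of squares = 1^2 + (-1)^2 + (-6)^2 + (-2)^2
= 1 + 1 + 36 + 4 = 42
||T||_HS = sqrt(42) = 6.4807

6.4807


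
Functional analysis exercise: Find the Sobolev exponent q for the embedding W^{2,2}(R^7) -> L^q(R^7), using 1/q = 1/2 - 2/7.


Using the Sobolev embedding formula: 1/q = 1/p - k/n
1/q = 1/2 - 2/7 = 3/14
q = 1/(3/14) = 14/3 = 4.6667

4.6667


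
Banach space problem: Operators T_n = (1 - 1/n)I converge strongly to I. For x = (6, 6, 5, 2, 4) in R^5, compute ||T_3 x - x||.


T_3 x - x = (1 - 1/3)x - x = -x/3
||x|| = sqrt(117) = 10.8167
||T_3 x - x|| = ||x||/3 = 10.8167/3 = 3.6056

3.6056


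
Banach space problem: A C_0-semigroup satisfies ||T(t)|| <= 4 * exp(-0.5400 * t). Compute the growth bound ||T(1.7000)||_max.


||T(1.7000)|| <= 4 * exp(-0.5400 * 1.7000)
= 4 * exp(-0.9180)
= 4 * 0.3993
= 1.5973

1.5973


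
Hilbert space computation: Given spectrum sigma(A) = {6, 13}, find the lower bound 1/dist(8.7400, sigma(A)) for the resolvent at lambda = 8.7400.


dist(8.7400, {6, 13}) = min(|8.7400 - 6|, |8.7400 - 13|)
= min(2.7400, 4.2600) = 2.7400
Resolvent bound = 1/2.7400 = 0.3650

0.3650


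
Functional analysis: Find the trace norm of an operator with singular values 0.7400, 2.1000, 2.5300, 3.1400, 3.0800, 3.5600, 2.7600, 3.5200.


The nuclear norm is the sum of all singular values.
||T||_1 = 0.7400 + 2.1000 + 2.5300 + 3.1400 + 3.0800 + 3.5600 + 2.7600 + 3.5200
= 21.4300

21.4300


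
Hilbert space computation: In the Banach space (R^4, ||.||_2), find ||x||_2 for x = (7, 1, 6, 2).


The l^2 norm = (sum |x_i|^2)^(1/2)
Sum of 2th powers = 49 + 1 + 36 + 4 = 90
||x||_2 = (90)^(1/2) = 9.4868

9.4868


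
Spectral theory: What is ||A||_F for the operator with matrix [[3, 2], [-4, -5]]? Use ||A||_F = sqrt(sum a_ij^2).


||A||_F^2 = sum a_ij^2
= 3^2 + 2^2 + (-4)^2 + (-5)^2
= 9 + 4 + 16 + 25 = 54
||A||_F = sqrt(54) = 7.3485

7.3485


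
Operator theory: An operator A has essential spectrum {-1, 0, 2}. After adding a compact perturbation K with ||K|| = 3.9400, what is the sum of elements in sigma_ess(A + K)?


By Weyl's theorem, the essential spectrum is invariant under compact perturbations.
sigma_ess(A + K) = sigma_ess(A) = {-1, 0, 2}
Sum = -1 + 0 + 2 = 1

1


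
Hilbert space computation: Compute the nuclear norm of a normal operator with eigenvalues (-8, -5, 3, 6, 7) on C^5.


For a normal operator, singular values equal |eigenvalues|.
Trace norm = sum |lambda_i| = 8 + 5 + 3 + 6 + 7
= 29

29


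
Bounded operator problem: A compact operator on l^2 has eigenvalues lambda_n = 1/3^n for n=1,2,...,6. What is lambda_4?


The eigenvalue formula gives lambda_4 = 1/3^4
= 1/81
= 0.0123

0.0123


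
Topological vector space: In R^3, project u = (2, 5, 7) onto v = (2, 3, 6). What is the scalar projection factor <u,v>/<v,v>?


Computing <u,v> = 2*2 + 5*3 + 7*6 = 61
Computing <v,v> = 2^2 + 3^2 + 6^2 = 49
Projection coefficient = 61/49 = 1.2449

1.2449


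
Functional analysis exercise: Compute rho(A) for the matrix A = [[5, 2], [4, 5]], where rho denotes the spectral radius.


For a 2x2 matrix, eigenvalues satisfy lambda^2 - (trace)*lambda + det = 0
trace = 5 + 5 = 10
det = 5*5 - 2*4 = 17
discriminant = 10^2 - 4*(17) = 32
spectral radius = max |eigenvalue| = 7.8284

7.8284


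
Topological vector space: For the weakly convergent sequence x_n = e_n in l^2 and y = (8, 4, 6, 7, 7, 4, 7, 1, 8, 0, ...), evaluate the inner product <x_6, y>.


x_6 = e_6 is the standard basis vector with 1 in position 6.
<x_6, y> = y_6 = 4
As n -> infinity, <x_n, y> -> 0, confirming weak convergence of (x_n) to 0.

4


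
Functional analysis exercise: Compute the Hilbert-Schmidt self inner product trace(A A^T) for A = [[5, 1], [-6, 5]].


trace(A * A^T) = sum of squares of all entries
= 5^2 + 1^2 + (-6)^2 + 5^2
= 25 + 1 + 36 + 25
= 87

87


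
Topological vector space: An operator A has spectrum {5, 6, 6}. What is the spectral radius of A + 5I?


Spectrum of A + 5I = {10, 11, 11}
Spectral radius = max |lambda| over the shifted spectrum
= max(10, 11, 11) = 11

11


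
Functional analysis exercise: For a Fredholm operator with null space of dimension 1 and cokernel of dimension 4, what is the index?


The Fredholm index is defined as ind(T) = dim(ker T) - dim(coker T)
= 1 - 4
= -3

-3


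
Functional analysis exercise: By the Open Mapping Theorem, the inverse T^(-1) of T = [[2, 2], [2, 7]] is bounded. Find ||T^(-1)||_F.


det(T) = 2*7 - 2*2 = 10
T^(-1) = (1/10) * [[7, -2], [-2, 2]] = [[0.7000, -0.2000], [-0.2000, 0.2000]]
||T^(-1)||_F^2 = 0.7000^2 + (-0.2000)^2 + (-0.2000)^2 + 0.2000^2 = 0.6100
||T^(-1)||_F = sqrt(0.6100) = 0.7810

0.7810


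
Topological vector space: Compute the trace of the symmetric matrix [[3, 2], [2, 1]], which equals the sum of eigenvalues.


For a self-adjoint (symmetric) matrix, the eigenvalues are real.
The sum of eigenvalues equals the trace of the matrix.
trace = 3 + 1 = 4

4


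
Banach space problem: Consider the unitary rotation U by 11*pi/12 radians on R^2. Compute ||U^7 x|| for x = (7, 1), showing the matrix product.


U is a rotation by theta = 11*pi/12
U^7 = rotation by 7*theta = 77*pi/12 = 5*pi/12 (mod 2*pi)
cos(5*pi/12) = 0.2588, sin(5*pi/12) = 0.9659
U^7 x = (0.2588 * 7 - 0.9659 * 1, 0.9659 * 7 + 0.2588 * 1)
= (0.8458, 7.0203)
||U^7 x|| = sqrt(0.8458^2 + 7.0203^2) = sqrt(50.0000) = 7.0711

7.0711


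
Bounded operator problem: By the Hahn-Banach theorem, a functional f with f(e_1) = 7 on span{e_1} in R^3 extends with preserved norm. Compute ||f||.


The norm of f is given by ||f|| = sup_{||x||=1} |f(x)|.
On span{e_1}, ||e_1|| = 1, so ||f|| = |f(e_1)| / ||e_1||
= |7| / 1 = 7.0000

7.0000


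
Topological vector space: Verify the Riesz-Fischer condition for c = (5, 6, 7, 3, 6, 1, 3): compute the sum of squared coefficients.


sum |c_n|^2 = 5^2 + 6^2 + 7^2 + 3^2 + 6^2 + 1^2 + 3^2
= 25 + 36 + 49 + 9 + 36 + 1 + 9
= 165

165


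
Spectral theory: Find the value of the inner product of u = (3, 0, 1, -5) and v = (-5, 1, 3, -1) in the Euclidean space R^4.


Computing the standard inner product <u, v> = sum u_i * v_i
= 3*-5 + 0*1 + 1*3 + -5*-1
= -15 + 0 + 3 + 5
= -7

-7


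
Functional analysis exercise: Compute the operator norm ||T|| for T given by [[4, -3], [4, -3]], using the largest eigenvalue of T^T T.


A^T A = [[32, -24], [-24, 18]]
trace(A^T A) = 50, det(A^T A) = 0
discriminant = 50^2 - 4*0 = 2500
Largest eigenvalue of A^T A = (trace + sqrt(disc))/2 = 50.0000
||T|| = sqrt(50.0000) = 7.0711

7.0711


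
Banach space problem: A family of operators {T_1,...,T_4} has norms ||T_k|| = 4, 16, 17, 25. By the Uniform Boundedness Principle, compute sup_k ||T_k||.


By the Uniform Boundedness Principle, the supremum of norms is finite.
sup_k ||T_k|| = max(4, 16, 17, 25) = 25

25


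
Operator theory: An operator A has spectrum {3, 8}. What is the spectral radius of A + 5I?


Spectrum of A + 5I = {8, 13}
Spectral radius = max |lambda| over the shifted spectrum
= max(8, 13) = 13

13


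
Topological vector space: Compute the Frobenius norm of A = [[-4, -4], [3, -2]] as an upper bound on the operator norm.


||A||_F^2 = sum a_ij^2
= (-4)^2 + (-4)^2 + 3^2 + (-2)^2
= 16 + 16 + 9 + 4 = 45
||A||_F = sqrt(45) = 6.7082

6.7082


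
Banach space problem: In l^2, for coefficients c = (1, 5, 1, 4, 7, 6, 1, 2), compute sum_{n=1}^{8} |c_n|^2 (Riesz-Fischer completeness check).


sum |c_n|^2 = 1^2 + 5^2 + 1^2 + 4^2 + 7^2 + 6^2 + 1^2 + 2^2
= 1 + 25 + 1 + 16 + 49 + 36 + 1 + 4
= 133

133


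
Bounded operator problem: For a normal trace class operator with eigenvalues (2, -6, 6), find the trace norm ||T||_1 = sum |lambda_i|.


For a normal operator, singular values equal |eigenvalues|.
Trace norm = sum |lambda_i| = 2 + 6 + 6
= 14

14


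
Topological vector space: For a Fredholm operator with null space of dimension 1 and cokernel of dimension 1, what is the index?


The Fredholm index is defined as ind(T) = dim(ker T) - dim(coker T)
= 1 - 1
= 0

0


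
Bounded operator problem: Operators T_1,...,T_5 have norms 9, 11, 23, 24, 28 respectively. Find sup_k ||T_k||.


By the Uniform Boundedness Principle, the supremum of norms is finite.
sup_k ||T_k|| = max(9, 11, 23, 24, 28) = 28

28


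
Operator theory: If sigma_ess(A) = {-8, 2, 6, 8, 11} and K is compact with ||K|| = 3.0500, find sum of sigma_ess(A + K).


By Weyl's theorem, the essential spectrum is invariant under compact perturbations.
sigma_ess(A + K) = sigma_ess(A) = {-8, 2, 6, 8, 11}
Sum = -8 + 2 + 6 + 8 + 11 = 19

19


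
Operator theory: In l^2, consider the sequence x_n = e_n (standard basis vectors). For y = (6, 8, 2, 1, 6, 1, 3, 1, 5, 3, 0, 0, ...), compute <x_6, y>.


x_6 = e_6 is the standard basis vector with 1 in position 6.
<x_6, y> = y_6 = 1
As n -> infinity, <x_n, y> -> 0, confirming weak convergence of (x_n) to 0.

1


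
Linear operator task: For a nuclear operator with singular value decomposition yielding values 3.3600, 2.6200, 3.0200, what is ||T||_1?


The nuclear norm is the sum of all singular values.
||T||_1 = 3.3600 + 2.6200 + 3.0200
= 9.0000

9.0000


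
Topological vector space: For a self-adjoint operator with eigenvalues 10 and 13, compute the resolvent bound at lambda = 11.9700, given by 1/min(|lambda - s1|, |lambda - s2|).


dist(11.9700, {10, 13}) = min(|11.9700 - 10|, |11.9700 - 13|)
= min(1.9700, 1.0300) = 1.0300
Resolvent bound = 1/1.0300 = 0.9709

0.9709


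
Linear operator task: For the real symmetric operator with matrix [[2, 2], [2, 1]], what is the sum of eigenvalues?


For a self-adjoint (symmetric) matrix, the eigenvalues are real.
The sum of eigenvalues equals the trace of the matrix.
trace = 2 + 1 = 3

3


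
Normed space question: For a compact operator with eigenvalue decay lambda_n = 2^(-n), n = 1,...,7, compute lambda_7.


The eigenvalue formula gives lambda_7 = 1/2^7
= 1/128
= 0.0078

0.0078


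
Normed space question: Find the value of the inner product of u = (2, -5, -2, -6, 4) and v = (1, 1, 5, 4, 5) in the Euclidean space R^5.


Computing the standard inner product <u, v> = sum u_i * v_i
= 2*1 + -5*1 + -2*5 + -6*4 + 4*5
= 2 + -5 + -10 + -24 + 20
= -17

-17


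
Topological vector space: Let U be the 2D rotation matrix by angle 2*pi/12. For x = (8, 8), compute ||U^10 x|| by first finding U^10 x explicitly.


U is a rotation by theta = 2*pi/12
U^10 = rotation by 10*theta = 20*pi/12
cos(20*pi/12) = 0.5000, sin(20*pi/12) = -0.8660
U^10 x = (0.5000 * 8 - -0.8660 * 8, -0.8660 * 8 + 0.5000 * 8)
= (10.9282, -2.9282)
||U^10 x|| = sqrt(10.9282^2 + (-2.9282)^2) = sqrt(128.0000) = 11.3137

11.3137


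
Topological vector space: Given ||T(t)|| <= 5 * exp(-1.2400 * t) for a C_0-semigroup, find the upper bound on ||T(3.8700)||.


||T(3.8700)|| <= 5 * exp(-1.2400 * 3.8700)
= 5 * exp(-4.7988)
= 5 * 0.0082
= 0.0412

0.0412


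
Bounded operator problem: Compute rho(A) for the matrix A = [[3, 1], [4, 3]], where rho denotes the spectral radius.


For a 2x2 matrix, eigenvalues satisfy lambda^2 - (trace)*lambda + det = 0
trace = 3 + 3 = 6
det = 3*3 - 1*4 = 5
discriminant = 6^2 - 4*(5) = 16
spectral radius = max |eigenvalue| = 5.0000

5.0000


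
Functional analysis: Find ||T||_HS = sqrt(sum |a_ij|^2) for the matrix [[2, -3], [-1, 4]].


The Hilbert-Schmidt norm is sqrt(sum of squares of all entries).
Sum of squares = 2^2 + (-3)^2 + (-1)^2 + 4^2
= 4 + 9 + 1 + 16 = 30
||T||_HS = sqrt(30) = 5.4772

5.4772


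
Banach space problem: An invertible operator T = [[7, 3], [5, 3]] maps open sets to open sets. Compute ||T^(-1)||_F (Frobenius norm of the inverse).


det(T) = 7*3 - 3*5 = 6
T^(-1) = (1/6) * [[3, -3], [-5, 7]] = [[0.5000, -0.5000], [-0.8333, 1.1667]]
||T^(-1)||_F^2 = 0.5000^2 + (-0.5000)^2 + (-0.8333)^2 + 1.1667^2 = 2.5556
||T^(-1)||_F = sqrt(2.5556) = 1.5986

1.5986


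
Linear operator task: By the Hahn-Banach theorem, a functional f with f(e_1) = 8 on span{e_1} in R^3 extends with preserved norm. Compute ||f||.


The norm of f is given by ||f|| = sup_{||x||=1} |f(x)|.
On span{e_1}, ||e_1|| = 1, so ||f|| = |f(e_1)| / ||e_1||
= |8| / 1 = 8.0000

8.0000


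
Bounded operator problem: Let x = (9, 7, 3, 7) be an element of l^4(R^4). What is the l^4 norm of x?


The l^4 norm = (sum |x_i|^4)^(1/4)
Sum of 4th powers = 6561 + 2401 + 81 + 2401 = 11444
||x||_4 = (11444)^(1/4) = 10.3430

10.3430


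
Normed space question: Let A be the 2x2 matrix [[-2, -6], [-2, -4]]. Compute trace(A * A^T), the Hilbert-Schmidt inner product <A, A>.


trace(A * A^T) = sum of squares of all entries
= (-2)^2 + (-6)^2 + (-2)^2 + (-4)^2
= 4 + 36 + 4 + 16
= 60

60


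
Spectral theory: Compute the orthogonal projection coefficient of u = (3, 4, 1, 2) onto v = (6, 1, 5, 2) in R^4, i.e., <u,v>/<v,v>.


Computing <u,v> = 3*6 + 4*1 + 1*5 + 2*2 = 31
Computing <v,v> = 6^2 + 1^2 + 5^2 + 2^2 = 66
Projection coefficient = 31/66 = 0.4697

0.4697


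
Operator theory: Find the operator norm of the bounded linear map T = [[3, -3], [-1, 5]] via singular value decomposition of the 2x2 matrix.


A^T A = [[10, -14], [-14, 34]]
trace(A^T A) = 44, det(A^T A) = 144
discriminant = 44^2 - 4*144 = 1360
Largest eigenvalue of A^T A = (trace + sqrt(disc))/2 = 40.4391
||T|| = sqrt(40.4391) = 6.3592

6.3592


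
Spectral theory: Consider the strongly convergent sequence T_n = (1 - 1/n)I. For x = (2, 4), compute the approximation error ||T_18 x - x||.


T_18 x - x = (1 - 1/18)x - x = -x/18
||x|| = sqrt(20) = 4.4721
||T_18 x - x|| = ||x||/18 = 4.4721/18 = 0.2485

0.2485


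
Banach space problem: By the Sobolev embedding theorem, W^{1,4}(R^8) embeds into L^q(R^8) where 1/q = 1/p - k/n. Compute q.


Using the Sobolev embedding formula: 1/q = 1/p - k/n
1/q = 1/4 - 1/8 = 1/8
q = 1/(1/8) = 8

8.0000


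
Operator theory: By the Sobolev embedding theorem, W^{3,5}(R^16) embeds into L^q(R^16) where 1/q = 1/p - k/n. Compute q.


Using the Sobolev embedding formula: 1/q = 1/p - k/n
1/q = 1/5 - 3/16 = 1/80
q = 1/(1/80) = 80

80.0000


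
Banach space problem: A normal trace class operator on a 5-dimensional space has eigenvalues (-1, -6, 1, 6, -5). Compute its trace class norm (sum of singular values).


For a normal operator, singular values equal |eigenvalues|.
Trace norm = sum |lambda_i| = 1 + 6 + 1 + 6 + 5
= 19

19


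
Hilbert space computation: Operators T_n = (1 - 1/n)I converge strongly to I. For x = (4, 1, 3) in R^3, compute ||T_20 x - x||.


T_20 x - x = (1 - 1/20)x - x = -x/20
||x|| = sqrt(26) = 5.0990
||T_20 x - x|| = ||x||/20 = 5.0990/20 = 0.2550

0.2550


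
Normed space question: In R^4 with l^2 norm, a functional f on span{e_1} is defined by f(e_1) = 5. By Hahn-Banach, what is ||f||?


The norm of f is given by ||f|| = sup_{||x||=1} |f(x)|.
On span{e_1}, ||e_1|| = 1, so ||f|| = |f(e_1)| / ||e_1||
= |5| / 1 = 5.0000

5.0000


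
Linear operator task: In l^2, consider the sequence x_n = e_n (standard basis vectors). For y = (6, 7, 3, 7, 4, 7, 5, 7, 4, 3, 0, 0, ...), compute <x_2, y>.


x_2 = e_2 is the standard basis vector with 1 in position 2.
<x_2, y> = y_2 = 7
As n -> infinity, <x_n, y> -> 0, confirming weak convergence of (x_n) to 0.

7


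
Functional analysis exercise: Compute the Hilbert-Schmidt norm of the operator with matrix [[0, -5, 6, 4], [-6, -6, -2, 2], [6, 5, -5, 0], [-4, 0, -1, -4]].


The Hilbert-Schmidt norm is sqrt(sum of squares of all entries).
Sum of squares = 0^2 + (-5)^2 + 6^2 + 4^2 + (-6)^2 + (-6)^2 + (-2)^2 + 2^2 + 6^2 + 5^2 + (-5)^2 + 0^2 + (-4)^2 + 0^2 + (-1)^2 + (-4)^2
= 0 + 25 + 36 + 16 + 36 + 36 + 4 + 4 + 36 + 25 + 25 + 0 + 16 + 0 + 1 + 16 = 276
||T||_HS = sqrt(276) = 16.6132

16.6132


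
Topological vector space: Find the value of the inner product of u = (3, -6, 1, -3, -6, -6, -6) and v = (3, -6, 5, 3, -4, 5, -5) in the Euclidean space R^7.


Computing the standard inner product <u, v> = sum u_i * v_i
= 3*3 + -6*-6 + 1*5 + -3*3 + -6*-4 + -6*5 + -6*-5
= 9 + 36 + 5 + -9 + 24 + -30 + 30
= 65

65


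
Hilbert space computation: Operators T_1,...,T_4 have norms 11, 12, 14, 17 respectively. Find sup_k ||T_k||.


By the Uniform Boundedness Principle, the supremum of norms is finite.
sup_k ||T_k|| = max(11, 12, 14, 17) = 17

17


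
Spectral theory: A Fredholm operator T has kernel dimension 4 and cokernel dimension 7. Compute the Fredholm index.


The Fredholm index is defined as ind(T) = dim(ker T) - dim(coker T)
= 4 - 7
= -3

-3


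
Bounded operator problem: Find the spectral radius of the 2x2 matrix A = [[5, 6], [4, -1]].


For a 2x2 matrix, eigenvalues satisfy lambda^2 - (trace)*lambda + det = 0
trace = 5 + -1 = 4
det = 5*-1 - 6*4 = -29
discriminant = 4^2 - 4*(-29) = 132
spectral radius = max |eigenvalue| = 7.7446

7.7446


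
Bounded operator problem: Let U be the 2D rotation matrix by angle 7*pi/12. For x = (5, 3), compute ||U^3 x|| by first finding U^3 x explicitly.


U is a rotation by theta = 7*pi/12
U^3 = rotation by 3*theta = 21*pi/12
cos(21*pi/12) = 0.7071, sin(21*pi/12) = -0.7071
U^3 x = (0.7071 * 5 - -0.7071 * 3, -0.7071 * 5 + 0.7071 * 3)
= (5.6569, -1.4142)
||U^3 x|| = sqrt(5.6569^2 + (-1.4142)^2) = sqrt(34.0000) = 5.8310

5.8310


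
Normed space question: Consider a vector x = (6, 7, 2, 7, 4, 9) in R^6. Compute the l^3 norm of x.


The l^3 norm = (sum |x_i|^3)^(1/3)
Sum of 3th powers = 216 + 343 + 8 + 343 + 64 + 729 = 1703
||x||_3 = (1703)^(1/3) = 11.9418

11.9418


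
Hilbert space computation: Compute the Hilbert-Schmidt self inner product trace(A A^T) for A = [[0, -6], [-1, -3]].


trace(A * A^T) = sum of squares of all entries
= 0^2 + (-6)^2 + (-1)^2 + (-3)^2
= 0 + 36 + 1 + 9
= 46

46


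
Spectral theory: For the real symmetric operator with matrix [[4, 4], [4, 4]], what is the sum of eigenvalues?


For a self-adjoint (symmetric) matrix, the eigenvalues are real.
The sum of eigenvalues equals the trace of the matrix.
trace = 4 + 4 = 8

8


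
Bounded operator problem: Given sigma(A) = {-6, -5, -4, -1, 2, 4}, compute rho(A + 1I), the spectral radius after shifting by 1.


Spectrum of A + 1I = {-5, -4, -3, 0, 3, 5}
Spectral radius = max |lambda| over the shifted spectrum
= max(5, 4, 3, 0, 3, 5) = 5

5


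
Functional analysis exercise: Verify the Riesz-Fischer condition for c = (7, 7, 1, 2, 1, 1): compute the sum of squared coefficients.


sum |c_n|^2 = 7^2 + 7^2 + 1^2 + 2^2 + 1^2 + 1^2
= 49 + 49 + 1 + 4 + 1 + 1
= 105

105


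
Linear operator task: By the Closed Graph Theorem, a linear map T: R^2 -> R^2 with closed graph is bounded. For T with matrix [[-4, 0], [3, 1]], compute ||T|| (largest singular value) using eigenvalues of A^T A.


A^T A = [[25, 3], [3, 1]]
trace(A^T A) = 26, det(A^T A) = 16
discriminant = 26^2 - 4*16 = 612
Largest eigenvalue of A^T A = (trace + sqrt(disc))/2 = 25.3693
||T|| = sqrt(25.3693) = 5.0368

5.0368


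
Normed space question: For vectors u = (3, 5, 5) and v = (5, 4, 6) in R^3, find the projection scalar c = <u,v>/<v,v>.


Computing <u,v> = 3*5 + 5*4 + 5*6 = 65
Computing <v,v> = 5^2 + 4^2 + 6^2 = 77
Projection coefficient = 65/77 = 0.8442

0.8442


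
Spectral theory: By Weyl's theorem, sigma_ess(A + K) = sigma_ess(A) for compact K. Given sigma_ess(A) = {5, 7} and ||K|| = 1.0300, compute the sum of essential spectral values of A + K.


By Weyl's theorem, the essential spectrum is invariant under compact perturbations.
sigma_ess(A + K) = sigma_ess(A) = {5, 7}
Sum = 5 + 7 = 12

12


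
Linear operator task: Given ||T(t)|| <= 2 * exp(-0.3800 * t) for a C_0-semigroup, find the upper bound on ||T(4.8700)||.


||T(4.8700)|| <= 2 * exp(-0.3800 * 4.8700)
= 2 * exp(-1.8506)
= 2 * 0.1571
= 0.3143

0.3143


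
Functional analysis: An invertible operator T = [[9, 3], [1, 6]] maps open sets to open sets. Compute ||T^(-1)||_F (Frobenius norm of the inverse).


det(T) = 9*6 - 3*1 = 51
T^(-1) = (1/51) * [[6, -3], [-1, 9]] = [[0.1176, -0.0588], [-0.0196, 0.1765]]
||T^(-1)||_F^2 = 0.1176^2 + (-0.0588)^2 + (-0.0196)^2 + 0.1765^2 = 0.0488
||T^(-1)||_F = sqrt(0.0488) = 0.2210

0.2210


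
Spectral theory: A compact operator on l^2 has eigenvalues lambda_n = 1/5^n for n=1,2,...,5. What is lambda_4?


The eigenvalue formula gives lambda_4 = 1/5^4
= 1/625
= 0.0016

0.0016


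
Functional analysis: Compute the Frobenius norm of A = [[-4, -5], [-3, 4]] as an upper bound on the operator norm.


||A||_F^2 = sum a_ij^2
= (-4)^2 + (-5)^2 + (-3)^2 + 4^2
= 16 + 25 + 9 + 16 = 66
||A||_F = sqrt(66) = 8.1240

8.1240


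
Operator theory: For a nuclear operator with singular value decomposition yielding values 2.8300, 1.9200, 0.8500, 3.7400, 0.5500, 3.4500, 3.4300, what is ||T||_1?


The nuclear norm is the sum of all singular values.
||T||_1 = 2.8300 + 1.9200 + 0.8500 + 3.7400 + 0.5500 + 3.4500 + 3.4300
= 16.7700

16.7700


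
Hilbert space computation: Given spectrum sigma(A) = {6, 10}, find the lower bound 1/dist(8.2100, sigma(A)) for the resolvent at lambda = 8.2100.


dist(8.2100, {6, 10}) = min(|8.2100 - 6|, |8.2100 - 10|)
= min(2.2100, 1.7900) = 1.7900
Resolvent bound = 1/1.7900 = 0.5587

0.5587


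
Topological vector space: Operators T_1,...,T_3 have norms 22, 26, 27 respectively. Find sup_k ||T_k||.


By the Uniform Boundedness Principle, the supremum of norms is finite.
sup_k ||T_k|| = max(22, 26, 27) = 27

27


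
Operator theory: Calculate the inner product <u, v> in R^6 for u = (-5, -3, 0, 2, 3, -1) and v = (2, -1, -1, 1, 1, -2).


Computing the standard inner product <u, v> = sum u_i * v_i
= -5*2 + -3*-1 + 0*-1 + 2*1 + 3*1 + -1*-2
= -10 + 3 + 0 + 2 + 3 + 2
= 0

0


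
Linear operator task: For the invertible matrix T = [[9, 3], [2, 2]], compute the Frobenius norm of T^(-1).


det(T) = 9*2 - 3*2 = 12
T^(-1) = (1/12) * [[2, -3], [-2, 9]] = [[0.1667, -0.2500], [-0.1667, 0.7500]]
||T^(-1)||_F^2 = 0.1667^2 + (-0.2500)^2 + (-0.1667)^2 + 0.7500^2 = 0.6806
||T^(-1)||_F = sqrt(0.6806) = 0.8250

0.8250


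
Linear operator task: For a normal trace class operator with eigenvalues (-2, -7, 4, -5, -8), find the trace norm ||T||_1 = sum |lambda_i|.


For a normal operator, singular values equal |eigenvalues|.
Trace norm = sum |lambda_i| = 2 + 7 + 4 + 5 + 8
= 26

26


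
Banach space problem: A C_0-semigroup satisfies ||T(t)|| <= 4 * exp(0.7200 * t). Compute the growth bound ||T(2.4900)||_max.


||T(2.4900)|| <= 4 * exp(0.7200 * 2.4900)
= 4 * exp(1.7928)
= 4 * 6.0062
= 24.0250

24.0250


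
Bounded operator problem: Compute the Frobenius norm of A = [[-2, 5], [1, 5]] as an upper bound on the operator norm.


||A||_F^2 = sum a_ij^2
= (-2)^2 + 5^2 + 1^2 + 5^2
= 4 + 25 + 1 + 25 = 55
||A||_F = sqrt(55) = 7.4162

7.4162


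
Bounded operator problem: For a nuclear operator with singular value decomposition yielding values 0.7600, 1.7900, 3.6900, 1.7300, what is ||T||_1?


The nuclear norm is the sum of all singular values.
||T||_1 = 0.7600 + 1.7900 + 3.6900 + 1.7300
= 7.9700

7.9700


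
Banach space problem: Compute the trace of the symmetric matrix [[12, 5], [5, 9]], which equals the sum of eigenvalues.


For a self-adjoint (symmetric) matrix, the eigenvalues are real.
The sum of eigenvalues equals the trace of the matrix.
trace = 12 + 9 = 21

21


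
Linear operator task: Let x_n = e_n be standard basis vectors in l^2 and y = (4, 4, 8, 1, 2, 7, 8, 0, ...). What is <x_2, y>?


x_2 = e_2 is the standard basis vector with 1 in position 2.
<x_2, y> = y_2 = 4
As n -> infinity, <x_n, y> -> 0, confirming weak convergence of (x_n) to 0.

4


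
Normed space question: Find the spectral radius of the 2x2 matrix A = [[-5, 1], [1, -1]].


For a 2x2 matrix, eigenvalues satisfy lambda^2 - (trace)*lambda + det = 0
trace = -5 + -1 = -6
det = -5*-1 - 1*1 = 4
discriminant = (-6)^2 - 4*(4) = 20
spectral radius = max |eigenvalue| = 5.2361

5.2361


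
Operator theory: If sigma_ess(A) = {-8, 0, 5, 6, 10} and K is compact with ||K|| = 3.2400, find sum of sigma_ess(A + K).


By Weyl's theorem, the essential spectrum is invariant under compact perturbations.
sigma_ess(A + K) = sigma_ess(A) = {-8, 0, 5, 6, 10}
Sum = -8 + 0 + 5 + 6 + 10 = 13

13


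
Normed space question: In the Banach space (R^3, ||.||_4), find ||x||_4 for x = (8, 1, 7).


The l^4 norm = (sum |x_i|^4)^(1/4)
Sum of 4th powers = 4096 + 1 + 2401 = 6498
||x||_4 = (6498)^(1/4) = 8.9783

8.9783


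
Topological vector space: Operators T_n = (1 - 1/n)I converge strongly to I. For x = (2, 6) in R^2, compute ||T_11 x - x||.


T_11 x - x = (1 - 1/11)x - x = -x/11
||x|| = sqrt(40) = 6.3246
||T_11 x - x|| = ||x||/11 = 6.3246/11 = 0.5750

0.5750


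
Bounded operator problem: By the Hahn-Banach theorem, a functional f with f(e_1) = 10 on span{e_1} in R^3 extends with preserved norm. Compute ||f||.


The norm of f is given by ||f|| = sup_{||x||=1} |f(x)|.
On span{e_1}, ||e_1|| = 1, so ||f|| = |f(e_1)| / ||e_1||
= |10| / 1 = 10.0000

10.0000


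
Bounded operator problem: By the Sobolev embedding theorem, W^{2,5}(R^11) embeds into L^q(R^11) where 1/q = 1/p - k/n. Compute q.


Using the Sobolev embedding formula: 1/q = 1/p - k/n
1/q = 1/5 - 2/11 = 1/55
q = 1/(1/55) = 55

55.0000


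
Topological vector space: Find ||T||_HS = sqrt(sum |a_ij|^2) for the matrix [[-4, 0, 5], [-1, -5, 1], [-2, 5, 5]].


The Hilbert-Schmidt norm is sqrt(sum of squares of all entries).
Sum of squares = (-4)^2 + 0^2 + 5^2 + (-1)^2 + (-5)^2 + 1^2 + (-2)^2 + 5^2 + 5^2
= 16 + 0 + 25 + 1 + 25 + 1 + 4 + 25 + 25 = 122
||T||_HS = sqrt(122) = 11.0454

11.0454


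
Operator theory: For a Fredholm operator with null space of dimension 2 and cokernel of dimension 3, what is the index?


The Fredholm index is defined as ind(T) = dim(ker T) - dim(coker T)
= 2 - 3
= -1

-1


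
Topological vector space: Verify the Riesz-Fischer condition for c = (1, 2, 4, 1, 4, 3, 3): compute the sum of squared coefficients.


sum |c_n|^2 = 1^2 + 2^2 + 4^2 + 1^2 + 4^2 + 3^2 + 3^2
= 1 + 4 + 16 + 1 + 16 + 9 + 9
= 56

56


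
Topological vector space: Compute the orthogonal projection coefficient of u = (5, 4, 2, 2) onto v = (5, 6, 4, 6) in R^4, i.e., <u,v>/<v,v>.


Computing <u,v> = 5*5 + 4*6 + 2*4 + 2*6 = 69
Computing <v,v> = 5^2 + 6^2 + 4^2 + 6^2 = 113
Projection coefficient = 69/113 = 0.6106

0.6106


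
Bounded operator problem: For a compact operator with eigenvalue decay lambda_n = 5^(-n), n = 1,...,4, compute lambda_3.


The eigenvalue formula gives lambda_3 = 1/5^3
= 1/125
= 0.0080

0.0080


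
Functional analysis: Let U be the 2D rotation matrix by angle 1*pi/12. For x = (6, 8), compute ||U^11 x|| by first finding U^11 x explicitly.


U is a rotation by theta = 1*pi/12
U^11 = rotation by 11*theta = 11*pi/12
cos(11*pi/12) = -0.9659, sin(11*pi/12) = 0.2588
U^11 x = (-0.9659 * 6 - 0.2588 * 8, 0.2588 * 6 + -0.9659 * 8)
= (-7.8661, -6.1745)
||U^11 x|| = sqrt((-7.8661)^2 + (-6.1745)^2) = sqrt(100.0000) = 10.0000

10.0000


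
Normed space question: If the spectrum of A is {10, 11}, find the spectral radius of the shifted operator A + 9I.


Spectrum of A + 9I = {19, 20}
Spectral radius = max |lambda| over the shifted spectrum
= max(19, 20) = 20

20


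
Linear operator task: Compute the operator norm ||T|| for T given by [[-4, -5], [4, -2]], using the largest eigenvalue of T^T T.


A^T A = [[32, 12], [12, 29]]
trace(A^T A) = 61, det(A^T A) = 784
discriminant = 61^2 - 4*784 = 585
Largest eigenvalue of A^T A = (trace + sqrt(disc))/2 = 42.5934
||T|| = sqrt(42.5934) = 6.5264

6.5264


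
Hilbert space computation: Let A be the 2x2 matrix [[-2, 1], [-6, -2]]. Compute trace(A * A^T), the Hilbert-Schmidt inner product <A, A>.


trace(A * A^T) = sum of squares of all entries
= (-2)^2 + 1^2 + (-6)^2 + (-2)^2
= 4 + 1 + 36 + 4
= 45

45


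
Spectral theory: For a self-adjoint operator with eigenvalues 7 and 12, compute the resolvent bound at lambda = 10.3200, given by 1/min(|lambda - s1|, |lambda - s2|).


dist(10.3200, {7, 12}) = min(|10.3200 - 7|, |10.3200 - 12|)
= min(3.3200, 1.6800) = 1.6800
Resolvent bound = 1/1.6800 = 0.5952

0.5952


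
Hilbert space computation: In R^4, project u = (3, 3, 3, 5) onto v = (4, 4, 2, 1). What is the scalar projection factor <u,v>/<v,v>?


Computing <u,v> = 3*4 + 3*4 + 3*2 + 5*1 = 35
Computing <v,v> = 4^2 + 4^2 + 2^2 + 1^2 = 37
Projection coefficient = 35/37 = 0.9459

0.9459


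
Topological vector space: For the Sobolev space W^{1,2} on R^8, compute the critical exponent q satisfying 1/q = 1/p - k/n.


Using the Sobolev embedding formula: 1/q = 1/p - k/n
1/q = 1/2 - 1/8 = 3/8
q = 1/(3/8) = 8/3 = 2.6667

2.6667


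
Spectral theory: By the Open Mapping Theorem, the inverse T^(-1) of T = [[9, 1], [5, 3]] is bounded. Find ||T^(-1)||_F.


det(T) = 9*3 - 1*5 = 22
T^(-1) = (1/22) * [[3, -1], [-5, 9]] = [[0.1364, -0.0455], [-0.2273, 0.4091]]
||T^(-1)||_F^2 = 0.1364^2 + (-0.0455)^2 + (-0.2273)^2 + 0.4091^2 = 0.2397
||T^(-1)||_F = sqrt(0.2397) = 0.4896

0.4896


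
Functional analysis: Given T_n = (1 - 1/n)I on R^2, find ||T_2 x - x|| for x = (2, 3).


T_2 x - x = (1 - 1/2)x - x = -x/2
||x|| = sqrt(13) = 3.6056
||T_2 x - x|| = ||x||/2 = 3.6056/2 = 1.8028

1.8028


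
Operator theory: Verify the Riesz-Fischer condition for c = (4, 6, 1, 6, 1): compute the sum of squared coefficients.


sum |c_n|^2 = 4^2 + 6^2 + 1^2 + 6^2 + 1^2
= 16 + 36 + 1 + 36 + 1
= 90

90


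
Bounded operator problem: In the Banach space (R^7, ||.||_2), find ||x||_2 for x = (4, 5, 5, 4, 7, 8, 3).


The l^2 norm = (sum |x_i|^2)^(1/2)
Sum of 2th powers = 16 + 25 + 25 + 16 + 49 + 64 + 9 = 204
||x||_2 = (204)^(1/2) = 14.2829

14.2829


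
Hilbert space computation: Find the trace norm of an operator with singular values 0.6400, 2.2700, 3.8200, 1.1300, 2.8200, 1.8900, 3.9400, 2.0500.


The nuclear norm is the sum of all singular values.
||T||_1 = 0.6400 + 2.2700 + 3.8200 + 1.1300 + 2.8200 + 1.8900 + 3.9400 + 2.0500
= 18.5600

18.5600


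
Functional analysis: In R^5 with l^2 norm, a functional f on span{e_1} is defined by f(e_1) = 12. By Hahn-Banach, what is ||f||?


The norm of f is given by ||f|| = sup_{||x||=1} |f(x)|.
On span{e_1}, ||e_1|| = 1, so ||f|| = |f(e_1)| / ||e_1||
= |12| / 1 = 12.0000

12.0000


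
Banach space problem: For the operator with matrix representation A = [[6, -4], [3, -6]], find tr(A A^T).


trace(A * A^T) = sum of squares of all entries
= 6^2 + (-4)^2 + 3^2 + (-6)^2
= 36 + 16 + 9 + 36
= 97

97


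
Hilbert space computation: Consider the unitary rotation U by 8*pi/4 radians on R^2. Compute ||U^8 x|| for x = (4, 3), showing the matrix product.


U is a rotation by theta = 8*pi/4
U^8 = rotation by 8*theta = 64*pi/4 = 0*pi/4 (mod 2*pi)
cos(0*pi/4) = 1.0000, sin(0*pi/4) = 0.0000
U^8 x = (1.0000 * 4 - 0.0000 * 3, 0.0000 * 4 + 1.0000 * 3)
= (4.0000, 3.0000)
||U^8 x|| = sqrt(4.0000^2 + 3.0000^2) = sqrt(25.0000) = 5.0000

5.0000


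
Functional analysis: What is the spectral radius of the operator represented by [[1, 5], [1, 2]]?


For a 2x2 matrix, eigenvalues satisfy lambda^2 - (trace)*lambda + det = 0
trace = 1 + 2 = 3
det = 1*2 - 5*1 = -3
discriminant = 3^2 - 4*(-3) = 21
spectral radius = max |eigenvalue| = 3.7913

3.7913


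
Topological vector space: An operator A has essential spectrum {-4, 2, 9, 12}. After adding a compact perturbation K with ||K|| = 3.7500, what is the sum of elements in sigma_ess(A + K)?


By Weyl's theorem, the essential spectrum is invariant under compact perturbations.
sigma_ess(A + K) = sigma_ess(A) = {-4, 2, 9, 12}
Sum = -4 + 2 + 9 + 12 = 19

19


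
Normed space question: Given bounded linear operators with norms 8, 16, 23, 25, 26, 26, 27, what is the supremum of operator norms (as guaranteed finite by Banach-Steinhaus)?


By the Uniform Boundedness Principle, the supremum of norms is finite.
sup_k ||T_k|| = max(8, 16, 23, 25, 26, 26, 27) = 27

27


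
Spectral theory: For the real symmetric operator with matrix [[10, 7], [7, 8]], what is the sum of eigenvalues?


For a self-adjoint (symmetric) matrix, the eigenvalues are real.
The sum of eigenvalues equals the trace of the matrix.
trace = 10 + 8 = 18

18


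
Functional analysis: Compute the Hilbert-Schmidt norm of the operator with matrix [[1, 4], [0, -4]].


The Hilbert-Schmidt norm is sqrt(sum of squares of all entries).
Sum of squares = 1^2 + 4^2 + 0^2 + (-4)^2
= 1 + 16 + 0 + 16 = 33
||T||_HS = sqrt(33) = 5.7446

5.7446


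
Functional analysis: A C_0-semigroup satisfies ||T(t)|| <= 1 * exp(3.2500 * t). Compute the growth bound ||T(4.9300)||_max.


||T(4.9300)|| <= 1 * exp(3.2500 * 4.9300)
= 1 * exp(16.0225)
= 1 * 9.0883e+06
= 9.0883e+06

9.0883e+06


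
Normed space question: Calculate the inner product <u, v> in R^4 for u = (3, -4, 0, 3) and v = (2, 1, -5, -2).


Computing the standard inner product <u, v> = sum u_i * v_i
= 3*2 + -4*1 + 0*-5 + 3*-2
= 6 + -4 + 0 + -6
= -4

-4


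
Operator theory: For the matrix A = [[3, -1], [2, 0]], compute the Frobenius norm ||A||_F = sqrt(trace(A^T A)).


||A||_F^2 = sum a_ij^2
= 3^2 + (-1)^2 + 2^2 + 0^2
= 9 + 1 + 4 + 0 = 14
||A||_F = sqrt(14) = 3.7417

3.7417


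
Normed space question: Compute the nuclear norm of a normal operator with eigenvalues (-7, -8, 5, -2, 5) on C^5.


For a normal operator, singular values equal |eigenvalues|.
Trace norm = sum |lambda_i| = 7 + 8 + 5 + 2 + 5
= 27

27


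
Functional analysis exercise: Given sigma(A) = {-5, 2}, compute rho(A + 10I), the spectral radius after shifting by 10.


Spectrum of A + 10I = {5, 12}
Spectral radius = max |lambda| over the shifted spectrum
= max(5, 12) = 12

12


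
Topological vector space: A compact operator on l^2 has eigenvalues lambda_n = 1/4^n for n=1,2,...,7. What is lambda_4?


The eigenvalue formula gives lambda_4 = 1/4^4
= 1/256
= 0.0039

0.0039


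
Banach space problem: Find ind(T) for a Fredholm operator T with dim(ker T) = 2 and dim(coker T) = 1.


The Fredholm index is defined as ind(T) = dim(ker T) - dim(coker T)
= 2 - 1
= 1

1


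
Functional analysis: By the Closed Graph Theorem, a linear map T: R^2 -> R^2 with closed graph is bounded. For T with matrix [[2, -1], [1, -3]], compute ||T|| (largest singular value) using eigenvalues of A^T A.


A^T A = [[5, -5], [-5, 10]]
trace(A^T A) = 15, det(A^T A) = 25
discriminant = 15^2 - 4*25 = 125
Largest eigenvalue of A^T A = (trace + sqrt(disc))/2 = 13.0902
||T|| = sqrt(13.0902) = 3.6180

3.6180


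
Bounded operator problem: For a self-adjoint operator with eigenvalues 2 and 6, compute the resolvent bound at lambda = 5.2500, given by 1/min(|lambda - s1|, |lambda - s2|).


dist(5.2500, {2, 6}) = min(|5.2500 - 2|, |5.2500 - 6|)
= min(3.2500, 0.7500) = 0.7500
Resolvent bound = 1/0.7500 = 1.3333

1.3333


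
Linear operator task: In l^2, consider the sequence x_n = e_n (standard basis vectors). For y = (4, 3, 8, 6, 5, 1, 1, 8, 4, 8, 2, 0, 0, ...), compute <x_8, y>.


x_8 = e_8 is the standard basis vector with 1 in position 8.
<x_8, y> = y_8 = 8
As n -> infinity, <x_n, y> -> 0, confirming weak convergence of (x_n) to 0.

8


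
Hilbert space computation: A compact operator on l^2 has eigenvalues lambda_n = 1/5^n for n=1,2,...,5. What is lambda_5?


The eigenvalue formula gives lambda_5 = 1/5^5
= 1/3125
= 3.2000e-04

3.2000e-04


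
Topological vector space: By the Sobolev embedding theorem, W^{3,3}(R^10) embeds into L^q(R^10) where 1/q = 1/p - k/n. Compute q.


Using the Sobolev embedding formula: 1/q = 1/p - k/n
1/q = 1/3 - 3/10 = 1/30
q = 1/(1/30) = 30

30.0000


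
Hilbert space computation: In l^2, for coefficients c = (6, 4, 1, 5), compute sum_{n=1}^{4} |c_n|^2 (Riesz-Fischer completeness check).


sum |c_n|^2 = 6^2 + 4^2 + 1^2 + 5^2
= 36 + 16 + 1 + 25
= 78

78


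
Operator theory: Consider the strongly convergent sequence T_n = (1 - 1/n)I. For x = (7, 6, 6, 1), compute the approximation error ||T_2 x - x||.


T_2 x - x = (1 - 1/2)x - x = -x/2
||x|| = sqrt(122) = 11.0454
||T_2 x - x|| = ||x||/2 = 11.0454/2 = 5.5227

5.5227
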